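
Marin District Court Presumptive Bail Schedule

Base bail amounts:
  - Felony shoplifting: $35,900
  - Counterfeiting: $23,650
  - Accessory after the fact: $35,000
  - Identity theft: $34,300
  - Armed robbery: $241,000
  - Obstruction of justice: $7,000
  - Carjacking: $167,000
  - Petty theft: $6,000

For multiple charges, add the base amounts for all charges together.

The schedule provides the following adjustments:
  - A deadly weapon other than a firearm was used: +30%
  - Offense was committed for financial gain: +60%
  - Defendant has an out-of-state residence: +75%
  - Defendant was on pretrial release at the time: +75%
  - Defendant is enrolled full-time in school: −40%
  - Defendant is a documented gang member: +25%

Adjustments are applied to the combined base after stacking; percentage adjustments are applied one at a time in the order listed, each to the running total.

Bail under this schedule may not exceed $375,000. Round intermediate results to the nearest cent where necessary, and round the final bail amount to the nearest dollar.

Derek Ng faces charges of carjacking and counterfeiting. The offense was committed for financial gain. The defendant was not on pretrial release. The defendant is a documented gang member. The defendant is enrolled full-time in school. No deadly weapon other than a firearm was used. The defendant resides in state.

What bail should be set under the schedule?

Base amounts from the schedule: carjacking $167,000; counterfeiting $23,650.
Stacking rule: sum of all bases. $167,000 + $23,650 = $190,650.
Offense was committed for financial gain (+60%): $190,650 × 1.6 = $305,040.
Defendant is enrolled full-time in school (−40%): $305,040 × 0.6 = $183,024.
Defendant is a documented gang member (+25%): $183,024 × 1.25 = $228,780.
$228,780 is within the $375,000 maximum.

$228,780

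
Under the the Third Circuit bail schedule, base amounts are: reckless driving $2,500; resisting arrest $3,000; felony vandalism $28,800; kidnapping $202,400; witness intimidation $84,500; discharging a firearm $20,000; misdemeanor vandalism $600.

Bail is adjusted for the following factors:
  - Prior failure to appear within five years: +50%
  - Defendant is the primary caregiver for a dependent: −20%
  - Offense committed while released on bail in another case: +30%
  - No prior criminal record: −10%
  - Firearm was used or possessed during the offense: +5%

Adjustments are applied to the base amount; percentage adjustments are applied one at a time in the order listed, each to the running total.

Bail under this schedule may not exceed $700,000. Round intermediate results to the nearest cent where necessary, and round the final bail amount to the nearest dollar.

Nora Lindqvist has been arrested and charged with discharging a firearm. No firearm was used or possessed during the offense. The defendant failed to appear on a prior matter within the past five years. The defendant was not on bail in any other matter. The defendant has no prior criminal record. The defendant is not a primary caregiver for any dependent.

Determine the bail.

Base amounts from the schedule: discharging a firearm $20,000.
Single charge. Combined base = $20,000.
Prior failure to appear within five years (+50%): $20,000 × 1.5 = $30,000.
No prior criminal record (−10%): $30,000 × 0.9 = $27,000.
$27,000 is within the $700,000 maximum.

$27,000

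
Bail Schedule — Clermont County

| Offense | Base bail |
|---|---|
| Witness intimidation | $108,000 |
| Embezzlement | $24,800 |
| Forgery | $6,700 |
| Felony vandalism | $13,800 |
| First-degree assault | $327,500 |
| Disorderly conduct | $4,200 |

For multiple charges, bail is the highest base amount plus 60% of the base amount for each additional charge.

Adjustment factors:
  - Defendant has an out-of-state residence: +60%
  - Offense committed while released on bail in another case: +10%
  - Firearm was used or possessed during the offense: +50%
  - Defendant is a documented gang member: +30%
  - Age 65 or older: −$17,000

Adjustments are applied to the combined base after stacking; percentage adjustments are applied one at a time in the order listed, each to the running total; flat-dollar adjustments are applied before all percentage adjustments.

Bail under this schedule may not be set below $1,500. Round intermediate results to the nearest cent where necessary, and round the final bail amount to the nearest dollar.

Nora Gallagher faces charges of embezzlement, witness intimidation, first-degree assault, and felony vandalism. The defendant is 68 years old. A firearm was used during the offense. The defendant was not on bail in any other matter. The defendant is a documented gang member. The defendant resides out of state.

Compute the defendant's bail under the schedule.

$1,243,195

Base amounts from the schedule: embezzlement $24,800; witness intimidation $108,000; first-degree assault $327,500; felony vandalism $13,800.
Stacking rule: highest base plus 60% of each additional charge. Highest is first-degree assault at $327,500. Additional: $24,800 × 60% = $14,880; $108,000 × 60% = $64,800; $13,800 × 60% = $8,280. Combined base = $327,500 + $87,960 = $415,460.
Age 65 or older (−$17,000 flat): $415,460 − $17,000 = $398,460.
Defendant has an out-of-state residence (+60%): $398,460 × 1.6 = $637,536.
Firearm was used or possessed during the offense (+50%): $637,536 × 1.5 = $956,304.
Defendant is a documented gang member (+30%): $956,304 × 1.3 = $1,243,195.20.
$1,243,195.20 is at or above the $1,500 minimum.
Rounded to the nearest dollar: $1,243,195.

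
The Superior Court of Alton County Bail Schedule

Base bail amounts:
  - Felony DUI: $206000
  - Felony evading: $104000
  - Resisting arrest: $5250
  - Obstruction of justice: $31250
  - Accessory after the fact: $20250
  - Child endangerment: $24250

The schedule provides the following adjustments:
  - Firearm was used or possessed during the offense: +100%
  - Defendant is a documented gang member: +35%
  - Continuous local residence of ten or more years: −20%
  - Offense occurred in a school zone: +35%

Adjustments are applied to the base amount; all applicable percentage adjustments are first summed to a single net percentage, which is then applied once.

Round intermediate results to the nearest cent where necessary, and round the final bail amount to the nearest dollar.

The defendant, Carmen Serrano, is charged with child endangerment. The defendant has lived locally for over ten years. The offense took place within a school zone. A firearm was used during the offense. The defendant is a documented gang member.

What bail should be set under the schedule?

Base amounts from the schedule: child endangerment $24250.
Single charge. Combined base = $24250.
Net percentage adjustment: +100% +35% −20% +35% = +150%. $24250 × 2.5 = $60625.

$60625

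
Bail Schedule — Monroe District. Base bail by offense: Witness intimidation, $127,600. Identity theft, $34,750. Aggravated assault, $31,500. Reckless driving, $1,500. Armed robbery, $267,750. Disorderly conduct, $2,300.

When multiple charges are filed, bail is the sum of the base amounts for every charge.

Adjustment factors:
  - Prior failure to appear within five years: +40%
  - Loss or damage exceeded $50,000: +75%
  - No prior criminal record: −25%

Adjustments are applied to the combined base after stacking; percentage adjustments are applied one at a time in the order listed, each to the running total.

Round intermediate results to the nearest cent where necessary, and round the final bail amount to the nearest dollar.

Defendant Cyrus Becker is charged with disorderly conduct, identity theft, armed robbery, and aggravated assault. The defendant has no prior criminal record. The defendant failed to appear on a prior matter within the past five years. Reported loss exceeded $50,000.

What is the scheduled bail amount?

$617,951

Base amounts from the schedule: disorderly conduct $2,300; identity theft $34,750; armed robbery $267,750; aggravated assault $31,500.
Stacking rule: sum of all bases. $2,300 + $34,750 + $267,750 + $31,500 = $336,300.
Prior failure to appear within five years (+40%): $336,300 × 1.4 = $470,820.
Loss or damage exceeded $50,000 (+75%): $470,820 × 1.75 = $823,935.
No prior criminal record (−25%): $823,935 × 0.75 = $617,951.25.
Rounded to the nearest dollar: $617,951.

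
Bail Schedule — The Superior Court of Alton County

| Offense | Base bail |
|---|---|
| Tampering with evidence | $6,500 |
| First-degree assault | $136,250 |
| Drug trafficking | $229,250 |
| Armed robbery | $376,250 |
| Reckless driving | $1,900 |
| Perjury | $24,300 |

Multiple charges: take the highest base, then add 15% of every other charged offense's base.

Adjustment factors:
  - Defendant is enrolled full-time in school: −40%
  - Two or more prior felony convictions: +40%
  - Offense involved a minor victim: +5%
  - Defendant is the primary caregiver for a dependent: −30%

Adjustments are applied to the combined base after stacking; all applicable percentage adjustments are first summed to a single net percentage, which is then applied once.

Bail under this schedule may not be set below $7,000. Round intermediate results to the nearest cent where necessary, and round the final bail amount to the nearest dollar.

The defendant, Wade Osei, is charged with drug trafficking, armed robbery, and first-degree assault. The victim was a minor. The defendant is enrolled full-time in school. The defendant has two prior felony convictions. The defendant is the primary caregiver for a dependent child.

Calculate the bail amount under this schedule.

$323,306

Base amounts from the schedule: drug trafficking $229,250; armed robbery $376,250; first-degree assault $136,250.
Stacking rule: highest base plus 15% of each additional charge. Highest is armed robbery at $376,250. Additional: $229,250 × 15% = $34,387.50; $136,250 × 15% = $20,437.50. Combined base = $376,250 + $54,825 = $431,075.
Net percentage adjustment: −40% +40% +5% −30% = −25%. $431,075 × 0.75 = $323,306.25.
$323,306.25 is at or above the $7,000 minimum.
Rounded to the nearest dollar: $323,306.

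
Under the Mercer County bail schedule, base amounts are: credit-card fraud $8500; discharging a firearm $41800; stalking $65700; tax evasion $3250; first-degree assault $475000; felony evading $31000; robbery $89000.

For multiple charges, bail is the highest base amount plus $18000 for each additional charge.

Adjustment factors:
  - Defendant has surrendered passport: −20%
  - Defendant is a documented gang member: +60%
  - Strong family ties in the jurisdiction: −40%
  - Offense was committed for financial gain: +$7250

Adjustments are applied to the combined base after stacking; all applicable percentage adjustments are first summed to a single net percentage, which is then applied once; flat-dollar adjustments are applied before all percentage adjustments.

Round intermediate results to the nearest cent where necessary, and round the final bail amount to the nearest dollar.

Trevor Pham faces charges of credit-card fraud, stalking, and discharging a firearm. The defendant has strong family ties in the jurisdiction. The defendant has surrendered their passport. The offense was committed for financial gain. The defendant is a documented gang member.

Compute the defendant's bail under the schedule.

Base amounts from the schedule: credit-card fraud $8500; stalking $65700; discharging a firearm $41800.
Stacking rule: highest base plus $18000 per additional charge. Highest is stalking at $65700; 2 additional charges → +$36000. Combined base = $101700.
Offense was committed for financial gain (+$7250 flat): $101700 + $7250 = $108950.
Net percentage adjustment: −20% +60% −40% = +0%. $108950 × 1 = $108950.

$108950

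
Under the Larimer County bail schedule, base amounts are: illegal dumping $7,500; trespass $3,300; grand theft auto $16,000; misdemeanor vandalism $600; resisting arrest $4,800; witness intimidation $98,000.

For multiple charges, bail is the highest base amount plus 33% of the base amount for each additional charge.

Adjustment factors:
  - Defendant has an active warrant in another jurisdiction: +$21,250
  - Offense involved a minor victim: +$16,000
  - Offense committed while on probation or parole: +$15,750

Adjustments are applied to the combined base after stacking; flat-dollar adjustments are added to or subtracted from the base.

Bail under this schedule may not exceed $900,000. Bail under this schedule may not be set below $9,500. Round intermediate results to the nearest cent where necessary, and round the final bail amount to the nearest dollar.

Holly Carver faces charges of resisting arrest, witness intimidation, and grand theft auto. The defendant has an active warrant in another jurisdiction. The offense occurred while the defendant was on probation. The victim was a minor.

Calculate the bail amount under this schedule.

$157,864

Base amounts from the schedule: resisting arrest $4,800; witness intimidation $98,000; grand theft auto $16,000.
Stacking rule: highest base plus 33% of each additional charge. Highest is witness intimidation at $98,000. Additional: $4,800 × 33% = $1,584; $16,000 × 33% = $5,280. Combined base = $98,000 + $6,864 = $104,864.
Defendant has an active warrant in another jurisdiction (+$21,250 flat): $104,864 + $21,250 = $126,114.
Offense involved a minor victim (+$16,000 flat): $126,114 + $16,000 = $142,114.
Offense committed while on probation or parole (+$15,750 flat): $142,114 + $15,750 = $157,864.
$157,864 is within the $900,000 maximum.
$157,864 is at or above the $9,500 minimum.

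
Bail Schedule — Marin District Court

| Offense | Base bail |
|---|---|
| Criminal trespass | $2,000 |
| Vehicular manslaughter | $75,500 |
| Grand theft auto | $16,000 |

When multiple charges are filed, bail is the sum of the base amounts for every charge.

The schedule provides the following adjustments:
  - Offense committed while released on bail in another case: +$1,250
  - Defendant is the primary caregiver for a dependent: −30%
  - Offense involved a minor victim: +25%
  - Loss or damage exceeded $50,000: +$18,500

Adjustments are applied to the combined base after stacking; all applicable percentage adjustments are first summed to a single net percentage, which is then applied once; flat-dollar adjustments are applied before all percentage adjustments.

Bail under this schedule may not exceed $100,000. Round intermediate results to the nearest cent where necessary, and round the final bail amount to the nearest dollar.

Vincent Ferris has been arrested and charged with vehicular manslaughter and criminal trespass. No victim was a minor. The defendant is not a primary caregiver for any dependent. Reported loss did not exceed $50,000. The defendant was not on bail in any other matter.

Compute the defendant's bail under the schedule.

Base amounts from the schedule: vehicular manslaughter $75,500; criminal trespass $2,000.
Stacking rule: sum of all bases. $75,500 + $2,000 = $77,500.
No adjustment factors apply to this defendant.
$77,500 is within the $100,000 maximum.

$77,500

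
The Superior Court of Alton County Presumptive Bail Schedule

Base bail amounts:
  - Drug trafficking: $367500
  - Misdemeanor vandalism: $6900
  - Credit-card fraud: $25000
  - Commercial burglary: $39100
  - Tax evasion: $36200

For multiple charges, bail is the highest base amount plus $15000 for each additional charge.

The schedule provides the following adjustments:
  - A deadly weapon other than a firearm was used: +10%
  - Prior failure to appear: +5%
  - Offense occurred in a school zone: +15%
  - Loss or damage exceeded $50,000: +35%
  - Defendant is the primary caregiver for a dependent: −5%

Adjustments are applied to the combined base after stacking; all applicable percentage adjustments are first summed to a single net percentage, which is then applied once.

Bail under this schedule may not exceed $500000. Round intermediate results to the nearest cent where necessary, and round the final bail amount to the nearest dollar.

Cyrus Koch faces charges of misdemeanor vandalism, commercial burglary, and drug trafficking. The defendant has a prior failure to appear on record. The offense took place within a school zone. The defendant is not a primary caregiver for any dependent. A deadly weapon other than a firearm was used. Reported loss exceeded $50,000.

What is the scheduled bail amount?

Base amounts from the schedule: misdemeanor vandalism $6900; commercial burglary $39100; drug trafficking $367500.
Stacking rule: highest base plus $15000 per additional charge. Highest is drug trafficking at $367500; 2 additional charges → +$30000. Combined base = $397500.
Net percentage adjustment: +10% +5% +15% +35% = +65%. $397500 × 1.65 = $655875.
Result $655875 exceeds the maximum of $500000; bail is capped at $500000.

$500000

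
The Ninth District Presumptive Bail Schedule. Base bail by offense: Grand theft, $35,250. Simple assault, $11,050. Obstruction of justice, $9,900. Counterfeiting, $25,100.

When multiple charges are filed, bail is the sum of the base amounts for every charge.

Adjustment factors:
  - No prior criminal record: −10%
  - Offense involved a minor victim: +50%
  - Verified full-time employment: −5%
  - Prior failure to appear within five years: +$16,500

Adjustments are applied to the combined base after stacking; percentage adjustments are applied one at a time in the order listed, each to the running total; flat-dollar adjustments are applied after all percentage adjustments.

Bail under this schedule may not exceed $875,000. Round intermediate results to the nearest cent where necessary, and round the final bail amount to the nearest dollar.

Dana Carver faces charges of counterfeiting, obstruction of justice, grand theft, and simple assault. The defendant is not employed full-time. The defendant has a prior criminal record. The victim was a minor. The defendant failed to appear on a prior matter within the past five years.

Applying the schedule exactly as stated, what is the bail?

$138,450

Base amounts from the schedule: counterfeiting $25,100; obstruction of justice $9,900; grand theft $35,250; simple assault $11,050.
Stacking rule: sum of all bases. $25,100 + $9,900 + $35,250 + $11,050 = $81,300.
Offense involved a minor victim (+50%): $81,300 × 1.5 = $121,950.
Prior failure to appear within five years (+$16,500 flat): $121,950 + $16,500 = $138,450.
$138,450 is within the $875,000 maximum.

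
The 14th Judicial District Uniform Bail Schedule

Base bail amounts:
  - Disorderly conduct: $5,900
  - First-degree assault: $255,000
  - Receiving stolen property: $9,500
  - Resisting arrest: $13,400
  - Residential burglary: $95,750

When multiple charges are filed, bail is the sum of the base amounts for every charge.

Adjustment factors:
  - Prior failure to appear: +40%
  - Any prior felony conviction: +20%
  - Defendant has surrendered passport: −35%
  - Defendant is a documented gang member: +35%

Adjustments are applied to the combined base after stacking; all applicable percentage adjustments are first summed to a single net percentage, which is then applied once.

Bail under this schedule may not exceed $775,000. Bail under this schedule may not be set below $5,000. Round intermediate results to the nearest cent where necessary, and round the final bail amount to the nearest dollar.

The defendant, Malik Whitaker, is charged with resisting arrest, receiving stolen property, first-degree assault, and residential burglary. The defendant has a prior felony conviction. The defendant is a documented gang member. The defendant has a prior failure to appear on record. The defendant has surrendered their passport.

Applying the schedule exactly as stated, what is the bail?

Base amounts from the schedule: resisting arrest $13,400; receiving stolen property $9,500; first-degree assault $255,000; residential burglary $95,750.
Stacking rule: sum of all bases. $13,400 + $9,500 + $255,000 + $95,750 = $373,650.
Net percentage adjustment: +40% +20% −35% +35% = +60%. $373,650 × 1.6 = $597,840.
$597,840 is within the $775,000 maximum.
$597,840 is at or above the $5,000 minimum.

$597,840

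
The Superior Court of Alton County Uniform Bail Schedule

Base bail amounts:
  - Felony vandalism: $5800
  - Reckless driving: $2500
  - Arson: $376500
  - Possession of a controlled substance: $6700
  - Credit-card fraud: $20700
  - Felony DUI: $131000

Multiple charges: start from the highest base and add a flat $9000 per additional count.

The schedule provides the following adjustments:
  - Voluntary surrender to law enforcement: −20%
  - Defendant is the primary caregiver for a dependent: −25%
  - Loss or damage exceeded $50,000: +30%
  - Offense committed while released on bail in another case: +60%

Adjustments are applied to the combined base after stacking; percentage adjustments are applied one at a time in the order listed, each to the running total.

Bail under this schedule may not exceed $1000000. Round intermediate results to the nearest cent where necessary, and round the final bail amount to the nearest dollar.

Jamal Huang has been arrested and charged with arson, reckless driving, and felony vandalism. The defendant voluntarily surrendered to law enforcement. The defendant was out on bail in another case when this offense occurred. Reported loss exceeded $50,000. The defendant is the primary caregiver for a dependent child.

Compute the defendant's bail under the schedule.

$492336

Base amounts from the schedule: arson $376500; reckless driving $2500; felony vandalism $5800.
Stacking rule: highest base plus $9000 per additional charge. Highest is arson at $376500; 2 additional charges → +$18000. Combined base = $394500.
Voluntary surrender to law enforcement (−20%): $394500 × 0.8 = $315600.
Defendant is the primary caregiver for a dependent (−25%): $315600 × 0.75 = $236700.
Loss or damage exceeded $50,000 (+30%): $236700 × 1.3 = $307710.
Offense committed while released on bail in another case (+60%): $307710 × 1.6 = $492336.
$492336 is within the $1000000 maximum.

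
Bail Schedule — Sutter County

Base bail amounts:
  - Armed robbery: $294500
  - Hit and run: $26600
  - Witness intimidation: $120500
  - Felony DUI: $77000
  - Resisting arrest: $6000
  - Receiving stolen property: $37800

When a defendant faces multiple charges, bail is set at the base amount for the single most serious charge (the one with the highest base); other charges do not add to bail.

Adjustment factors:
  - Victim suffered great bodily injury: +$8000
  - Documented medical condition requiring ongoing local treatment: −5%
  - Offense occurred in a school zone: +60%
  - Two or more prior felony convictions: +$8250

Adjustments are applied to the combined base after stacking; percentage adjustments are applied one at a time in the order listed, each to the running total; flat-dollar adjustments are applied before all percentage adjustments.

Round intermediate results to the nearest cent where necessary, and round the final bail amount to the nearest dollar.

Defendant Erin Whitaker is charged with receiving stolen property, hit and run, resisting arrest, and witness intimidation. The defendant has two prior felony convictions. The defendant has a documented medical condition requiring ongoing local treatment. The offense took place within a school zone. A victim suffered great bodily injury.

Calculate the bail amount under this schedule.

Base amounts from the schedule: receiving stolen property $37800; hit and run $26600; resisting arrest $6000; witness intimidation $120500.
Stacking rule: use the highest base only. Highest is witness intimidation at $120500. Combined base = $120500.
Victim suffered great bodily injury (+$8000 flat): $120500 + $8000 = $128500.
Two or more prior felony convictions (+$8250 flat): $128500 + $8250 = $136750.
Documented medical condition requiring ongoing local treatment (−5%): $136750 × 0.95 = $129912.50.
Offense occurred in a school zone (+60%): $129912.50 × 1.6 = $207860.

$207860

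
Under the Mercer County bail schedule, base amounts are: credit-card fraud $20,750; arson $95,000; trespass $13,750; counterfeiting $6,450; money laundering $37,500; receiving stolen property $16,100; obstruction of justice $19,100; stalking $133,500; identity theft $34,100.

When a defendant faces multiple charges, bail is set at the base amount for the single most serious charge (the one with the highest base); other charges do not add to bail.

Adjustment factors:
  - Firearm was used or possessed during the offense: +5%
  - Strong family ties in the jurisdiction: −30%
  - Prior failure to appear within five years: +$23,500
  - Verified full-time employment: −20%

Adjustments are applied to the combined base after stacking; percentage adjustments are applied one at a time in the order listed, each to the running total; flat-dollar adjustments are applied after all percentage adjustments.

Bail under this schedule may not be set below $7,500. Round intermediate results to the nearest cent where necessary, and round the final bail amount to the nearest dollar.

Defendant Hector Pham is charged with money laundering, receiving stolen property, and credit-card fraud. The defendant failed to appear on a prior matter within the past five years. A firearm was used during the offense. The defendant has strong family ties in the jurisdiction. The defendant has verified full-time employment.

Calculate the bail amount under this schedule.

Base amounts from the schedule: money laundering $37,500; receiving stolen property $16,100; credit-card fraud $20,750.
Stacking rule: use the highest base only. Highest is money laundering at $37,500. Combined base = $37,500.
Firearm was used or possessed during the offense (+5%): $37,500 × 1.05 = $39,375.
Strong family ties in the jurisdiction (−30%): $39,375 × 0.7 = $27,562.50.
Verified full-time employment (−20%): $27,562.50 × 0.8 = $22,050.
Prior failure to appear within five years (+$23,500 flat): $22,050 + $23,500 = $45,550.
$45,550 is at or above the $7,500 minimum.

$45,550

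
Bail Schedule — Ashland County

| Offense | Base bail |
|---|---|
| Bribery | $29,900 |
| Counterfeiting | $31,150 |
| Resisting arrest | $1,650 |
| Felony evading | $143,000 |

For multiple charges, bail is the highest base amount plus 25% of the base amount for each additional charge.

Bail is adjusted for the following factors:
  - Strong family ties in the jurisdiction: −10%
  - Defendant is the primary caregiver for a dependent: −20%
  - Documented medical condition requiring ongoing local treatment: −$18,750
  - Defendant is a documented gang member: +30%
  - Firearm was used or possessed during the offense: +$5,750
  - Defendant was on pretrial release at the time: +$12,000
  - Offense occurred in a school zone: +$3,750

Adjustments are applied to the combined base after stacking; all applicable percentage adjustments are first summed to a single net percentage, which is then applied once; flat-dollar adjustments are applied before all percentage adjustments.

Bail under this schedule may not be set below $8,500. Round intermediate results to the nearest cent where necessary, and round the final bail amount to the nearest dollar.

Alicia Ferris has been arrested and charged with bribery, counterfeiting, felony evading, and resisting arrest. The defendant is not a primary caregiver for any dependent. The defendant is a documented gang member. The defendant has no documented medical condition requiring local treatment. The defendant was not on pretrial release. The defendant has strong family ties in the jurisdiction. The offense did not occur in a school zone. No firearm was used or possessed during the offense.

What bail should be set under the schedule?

$190,410

Base amounts from the schedule: bribery $29,900; counterfeiting $31,150; felony evading $143,000; resisting arrest $1,650.
Stacking rule: highest base plus 25% of each additional charge. Highest is felony evading at $143,000. Additional: $29,900 × 25% = $7,475; $31,150 × 25% = $7,787.50; $1,650 × 25% = $412.50. Combined base = $143,000 + $15,675 = $158,675.
Net percentage adjustment: −10% +30% = +20%. $158,675 × 1.2 = $190,410.
$190,410 is at or above the $8,500 minimum.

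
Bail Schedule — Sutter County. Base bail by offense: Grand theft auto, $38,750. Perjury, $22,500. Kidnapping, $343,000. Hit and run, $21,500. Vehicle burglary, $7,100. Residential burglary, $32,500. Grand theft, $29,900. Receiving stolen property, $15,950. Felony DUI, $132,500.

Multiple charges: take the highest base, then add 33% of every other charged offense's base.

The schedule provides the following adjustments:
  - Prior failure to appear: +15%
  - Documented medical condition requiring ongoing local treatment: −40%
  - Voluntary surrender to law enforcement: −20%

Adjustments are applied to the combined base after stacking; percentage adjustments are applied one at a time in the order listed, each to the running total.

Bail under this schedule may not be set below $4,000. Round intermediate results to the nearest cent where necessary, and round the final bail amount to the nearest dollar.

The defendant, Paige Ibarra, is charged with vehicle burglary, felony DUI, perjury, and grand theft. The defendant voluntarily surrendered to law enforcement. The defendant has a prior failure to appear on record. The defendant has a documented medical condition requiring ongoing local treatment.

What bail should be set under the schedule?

Base amounts from the schedule: vehicle burglary $7,100; felony DUI $132,500; perjury $22,500; grand theft $29,900.
Stacking rule: highest base plus 33% of each additional charge. Highest is felony DUI at $132,500. Additional: $7,100 × 33% = $2,343; $22,500 × 33% = $7,425; $29,900 × 33% = $9,867. Combined base = $132,500 + $19,635 = $152,135.
Prior failure to appear (+15%): $152,135 × 1.15 = $174,955.25.
Documented medical condition requiring ongoing local treatment (−40%): $174,955.25 × 0.6 = $104,973.15.
Voluntary surrender to law enforcement (−20%): $104,973.15 × 0.8 = $83,978.52.
$83,978.52 is at or above the $4,000 minimum.
Rounded to the nearest dollar: $83,979.

$83,979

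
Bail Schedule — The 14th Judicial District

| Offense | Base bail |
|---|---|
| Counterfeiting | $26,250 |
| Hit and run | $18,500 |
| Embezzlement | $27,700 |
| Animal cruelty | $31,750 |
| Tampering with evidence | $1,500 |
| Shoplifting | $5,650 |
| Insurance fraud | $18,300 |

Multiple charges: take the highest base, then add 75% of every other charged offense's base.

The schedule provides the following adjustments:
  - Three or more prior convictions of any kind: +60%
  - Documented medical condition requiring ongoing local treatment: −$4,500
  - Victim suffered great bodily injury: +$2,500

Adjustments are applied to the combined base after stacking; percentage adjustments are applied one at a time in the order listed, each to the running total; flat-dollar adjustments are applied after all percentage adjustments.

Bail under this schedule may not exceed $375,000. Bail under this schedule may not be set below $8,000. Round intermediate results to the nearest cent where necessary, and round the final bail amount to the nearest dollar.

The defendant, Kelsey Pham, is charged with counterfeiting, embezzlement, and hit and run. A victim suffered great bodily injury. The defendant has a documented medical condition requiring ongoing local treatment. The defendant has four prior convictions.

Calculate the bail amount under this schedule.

Base amounts from the schedule: counterfeiting $26,250; embezzlement $27,700; hit and run $18,500.
Stacking rule: highest base plus 75% of each additional charge. Highest is embezzlement at $27,700. Additional: $26,250 × 75% = $19,687.50; $18,500 × 75% = $13,875. Combined base = $27,700 + $33,562.50 = $61,262.50.
Three or more prior convictions of any kind (+60%): $61,262.50 × 1.6 = $98,020.
Documented medical condition requiring ongoing local treatment (−$4,500 flat): $98,020 − $4,500 = $93,520.
Victim suffered great bodily injury (+$2,500 flat): $93,520 + $2,500 = $96,020.
$96,020 is within the $375,000 maximum.
$96,020 is at or above the $8,000 minimum.

$96,020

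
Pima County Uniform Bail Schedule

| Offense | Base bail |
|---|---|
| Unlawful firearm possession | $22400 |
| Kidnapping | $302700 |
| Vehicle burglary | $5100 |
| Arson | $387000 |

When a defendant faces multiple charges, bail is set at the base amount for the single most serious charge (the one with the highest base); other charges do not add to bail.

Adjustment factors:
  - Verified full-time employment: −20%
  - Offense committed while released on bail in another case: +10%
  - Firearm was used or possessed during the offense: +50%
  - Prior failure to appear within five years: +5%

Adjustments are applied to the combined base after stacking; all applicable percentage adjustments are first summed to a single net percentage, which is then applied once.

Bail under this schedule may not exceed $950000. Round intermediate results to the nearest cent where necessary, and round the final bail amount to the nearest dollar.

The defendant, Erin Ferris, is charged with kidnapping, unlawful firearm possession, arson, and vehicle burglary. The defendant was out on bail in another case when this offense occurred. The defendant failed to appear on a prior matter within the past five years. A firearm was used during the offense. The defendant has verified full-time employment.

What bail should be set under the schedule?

$561150

Base amounts from the schedule: kidnapping $302700; unlawful firearm possession $22400; arson $387000; vehicle burglary $5100.
Stacking rule: use the highest base only. Highest is arson at $387000. Combined base = $387000.
Net percentage adjustment: −20% +10% +50% +5% = +45%. $387000 × 1.45 = $561150.
$561150 is within the $950000 maximum.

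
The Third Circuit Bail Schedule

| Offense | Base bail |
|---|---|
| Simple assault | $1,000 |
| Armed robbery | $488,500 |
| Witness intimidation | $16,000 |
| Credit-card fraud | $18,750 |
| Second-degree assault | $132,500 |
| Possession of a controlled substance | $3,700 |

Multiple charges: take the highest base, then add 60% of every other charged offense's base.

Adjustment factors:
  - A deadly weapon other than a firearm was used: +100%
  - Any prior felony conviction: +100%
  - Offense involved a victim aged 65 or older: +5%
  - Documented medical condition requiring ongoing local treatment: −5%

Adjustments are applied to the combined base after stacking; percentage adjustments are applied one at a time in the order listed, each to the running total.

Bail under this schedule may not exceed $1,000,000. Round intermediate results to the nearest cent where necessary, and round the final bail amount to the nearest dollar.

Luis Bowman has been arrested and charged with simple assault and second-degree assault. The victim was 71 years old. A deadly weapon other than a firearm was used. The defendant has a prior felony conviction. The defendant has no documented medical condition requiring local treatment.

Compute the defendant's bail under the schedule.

Base amounts from the schedule: simple assault $1,000; second-degree assault $132,500.
Stacking rule: highest base plus 60% of each additional charge. Highest is second-degree assault at $132,500. Additional: $1,000 × 60% = $600. Combined base = $132,500 + $600 = $133,100.
A deadly weapon other than a firearm was used (+100%): $133,100 × 2 = $266,200.
Any prior felony conviction (+100%): $266,200 × 2 = $532,400.
Offense involved a victim aged 65 or older (+5%): $532,400 × 1.05 = $559,020.
$559,020 is within the $1,000,000 maximum.

$559,020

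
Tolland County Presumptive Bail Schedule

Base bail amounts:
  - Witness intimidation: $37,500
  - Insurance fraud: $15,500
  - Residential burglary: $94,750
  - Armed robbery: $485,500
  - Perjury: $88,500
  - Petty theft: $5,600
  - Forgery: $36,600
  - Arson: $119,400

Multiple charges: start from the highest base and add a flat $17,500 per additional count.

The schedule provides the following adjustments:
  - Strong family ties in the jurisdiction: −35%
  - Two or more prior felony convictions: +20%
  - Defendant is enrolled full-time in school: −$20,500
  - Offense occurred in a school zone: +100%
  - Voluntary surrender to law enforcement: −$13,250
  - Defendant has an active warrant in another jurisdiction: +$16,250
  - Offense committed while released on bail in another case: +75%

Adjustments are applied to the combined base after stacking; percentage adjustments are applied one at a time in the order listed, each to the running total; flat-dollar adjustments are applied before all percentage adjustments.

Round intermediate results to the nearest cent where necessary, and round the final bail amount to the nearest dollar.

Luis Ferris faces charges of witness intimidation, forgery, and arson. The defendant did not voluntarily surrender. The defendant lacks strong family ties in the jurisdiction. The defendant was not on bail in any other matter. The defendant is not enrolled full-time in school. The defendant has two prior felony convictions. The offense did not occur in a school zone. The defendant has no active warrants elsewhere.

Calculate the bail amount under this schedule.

Base amounts from the schedule: witness intimidation $37,500; forgery $36,600; arson $119,400.
Stacking rule: highest base plus $17,500 per additional charge. Highest is arson at $119,400; 2 additional charges → +$35,000. Combined base = $154,400.
Two or more prior felony convictions (+20%): $154,400 × 1.2 = $185,280.

$185,280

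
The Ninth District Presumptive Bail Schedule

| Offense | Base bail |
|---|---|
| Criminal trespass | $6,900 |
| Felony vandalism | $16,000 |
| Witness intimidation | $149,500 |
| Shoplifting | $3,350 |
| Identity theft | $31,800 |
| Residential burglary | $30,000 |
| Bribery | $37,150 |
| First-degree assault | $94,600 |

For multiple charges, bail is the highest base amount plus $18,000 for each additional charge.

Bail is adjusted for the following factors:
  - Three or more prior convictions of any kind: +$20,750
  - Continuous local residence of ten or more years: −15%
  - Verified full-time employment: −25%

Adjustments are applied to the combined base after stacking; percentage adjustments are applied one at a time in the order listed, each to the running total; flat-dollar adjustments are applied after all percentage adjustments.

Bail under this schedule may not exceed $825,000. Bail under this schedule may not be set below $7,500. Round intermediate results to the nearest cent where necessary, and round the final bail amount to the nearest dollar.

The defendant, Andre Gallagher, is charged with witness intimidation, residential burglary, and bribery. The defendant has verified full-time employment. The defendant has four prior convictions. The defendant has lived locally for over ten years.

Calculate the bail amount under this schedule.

$139,006

Base amounts from the schedule: witness intimidation $149,500; residential burglary $30,000; bribery $37,150.
Stacking rule: highest base plus $18,000 per additional charge. Highest is witness intimidation at $149,500; 2 additional charges → +$36,000. Combined base = $185,500.
Continuous local residence of ten or more years (−15%): $185,500 × 0.85 = $157,675.
Verified full-time employment (−25%): $157,675 × 0.75 = $118,256.25.
Three or more prior convictions of any kind (+$20,750 flat): $118,256.25 + $20,750 = $139,006.25.
$139,006.25 is within the $825,000 maximum.
$139,006.25 is at or above the $7,500 minimum.
Rounded to the nearest dollar: $139,006.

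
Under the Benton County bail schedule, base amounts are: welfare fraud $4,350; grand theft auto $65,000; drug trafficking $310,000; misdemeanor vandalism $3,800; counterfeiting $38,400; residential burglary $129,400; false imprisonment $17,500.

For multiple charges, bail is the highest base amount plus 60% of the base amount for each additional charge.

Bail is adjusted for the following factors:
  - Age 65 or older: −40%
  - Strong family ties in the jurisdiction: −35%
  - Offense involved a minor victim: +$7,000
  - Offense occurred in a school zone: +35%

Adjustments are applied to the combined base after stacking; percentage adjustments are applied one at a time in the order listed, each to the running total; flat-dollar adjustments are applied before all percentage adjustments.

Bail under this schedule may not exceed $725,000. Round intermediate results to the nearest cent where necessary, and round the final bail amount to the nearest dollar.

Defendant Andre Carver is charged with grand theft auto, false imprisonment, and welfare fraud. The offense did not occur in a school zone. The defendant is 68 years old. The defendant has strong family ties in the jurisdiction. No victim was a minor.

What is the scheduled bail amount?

Base amounts from the schedule: grand theft auto $65,000; false imprisonment $17,500; welfare fraud $4,350.
Stacking rule: highest base plus 60% of each additional charge. Highest is grand theft auto at $65,000. Additional: $17,500 × 60% = $10,500; $4,350 × 60% = $2,610. Combined base = $65,000 + $13,110 = $78,110.
Age 65 or older (−40%): $78,110 × 0.6 = $46,866.
Strong family ties in the jurisdiction (−35%): $46,866 × 0.65 = $30,462.90.
$30,462.90 is within the $725,000 maximum.
Rounded to the nearest dollar: $30,463.

$30,463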